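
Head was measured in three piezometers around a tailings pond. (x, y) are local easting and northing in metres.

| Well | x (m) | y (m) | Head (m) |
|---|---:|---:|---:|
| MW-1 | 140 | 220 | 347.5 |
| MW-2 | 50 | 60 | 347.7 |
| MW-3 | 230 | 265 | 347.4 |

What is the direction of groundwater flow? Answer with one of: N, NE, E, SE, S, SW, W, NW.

Differences from MW-1: to MW-2 (Δx, Δy, Δh) = (-90, -160, +0.2); to MW-3 = (90, 45, -0.1).
Solve a·Δx + b·Δy = Δh: det = (-90)·45 − 90·(-160) = 10350.
∂h/∂x = [(+0.2)·45 − (-0.1)·(-160)] / 10350 = -0.0006763
∂h/∂y = [(-90)·(-0.1) − 90·(+0.2)] / 10350 = -0.0008696
Flow = −∇h = (+0.0006763 east, +0.0008696 north), which points northeast.

NE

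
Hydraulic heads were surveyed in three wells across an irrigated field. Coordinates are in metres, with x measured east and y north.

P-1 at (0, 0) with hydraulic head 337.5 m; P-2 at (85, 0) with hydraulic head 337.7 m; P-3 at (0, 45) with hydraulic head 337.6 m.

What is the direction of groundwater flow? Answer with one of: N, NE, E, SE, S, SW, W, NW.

∂h/∂x = (337.7 − 337.5) / (85 − 0) = +0.002353
∂h/∂y = (337.6 − 337.5) / (45 − 0) = +0.002222
Flow = −∇h = (-0.002353 east, -0.002222 north), which points southwest.

SW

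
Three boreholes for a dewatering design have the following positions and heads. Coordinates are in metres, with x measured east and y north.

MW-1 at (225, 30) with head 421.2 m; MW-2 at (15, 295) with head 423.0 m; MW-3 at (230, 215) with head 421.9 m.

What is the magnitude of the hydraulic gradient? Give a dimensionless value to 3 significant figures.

With h = a·x + b·y + c and MW-1 as origin, the differences give:
  (-210)·a + 265·b = +1.8
  5·a + 185·b = +0.7
Eliminate b (×185 and ×265, subtract): -40175·a = 147.50 → a = ∂h/∂x = -0.003671
Back-substitute: b = ∂h/∂y = +0.003883.
|∇h| = √(-0.003671² + 0.003883²) = 0.005344

0.00534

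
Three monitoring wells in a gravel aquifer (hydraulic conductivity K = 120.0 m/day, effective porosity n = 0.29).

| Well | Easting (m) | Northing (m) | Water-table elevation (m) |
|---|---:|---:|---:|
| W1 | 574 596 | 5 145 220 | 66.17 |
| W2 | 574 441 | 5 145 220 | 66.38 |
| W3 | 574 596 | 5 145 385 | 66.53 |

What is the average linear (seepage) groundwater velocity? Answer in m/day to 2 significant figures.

1.1 m/day

∂h/∂x = (66.38 − 66.17) / (574441 − 574596) = -0.001355
∂h/∂y = (66.53 − 66.17) / (5145385 − 5145220) = +0.002182
|∇h| = √(-0.001355² + 0.002182²) = 0.002568
Seepage velocity v = K·i/n = 120.0 × 0.002568 / 0.29 = 1.063 m/day.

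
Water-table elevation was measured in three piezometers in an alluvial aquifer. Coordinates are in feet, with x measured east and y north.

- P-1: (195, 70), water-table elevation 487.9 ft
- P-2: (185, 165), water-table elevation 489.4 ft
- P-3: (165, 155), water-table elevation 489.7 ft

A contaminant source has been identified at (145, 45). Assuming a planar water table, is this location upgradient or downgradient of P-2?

Taking P-1 as reference: P-2−P-1 = (-10, 95, +1.5); P-3−P-1 = (-30, 85, +1.8).
Solve a·Δx + b·Δy = Δh: det = (-10)·85 − (-30)·95 = 2000.
∂h/∂x = [(+1.5)·85 − (+1.8)·95] / 2000 = -0.02175
∂h/∂y = [(-10)·(+1.8) − (-30)·(+1.5)] / 2000 = +0.01350
Head at (145, 45) = 487.9 + (-0.02175)·(-50) + (+0.01350)·(-25) = 488.65 ft.
That is lower than the 489.4 ft at P-2, so the point is downgradient.

downgradient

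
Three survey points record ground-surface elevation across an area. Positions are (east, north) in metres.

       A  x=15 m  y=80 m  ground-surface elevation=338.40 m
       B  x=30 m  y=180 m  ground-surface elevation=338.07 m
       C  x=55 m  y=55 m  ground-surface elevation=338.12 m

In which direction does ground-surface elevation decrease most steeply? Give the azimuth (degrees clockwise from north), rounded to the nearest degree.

076°

With z = a·x + b·y + c and A as origin, the differences give:
  15·a + 100·b = -0.33
  40·a + (-25)·b = -0.28
Eliminate b (×(-25) and ×100, subtract): -4375·a = 36.250 → a = ∂z/∂x = -0.008286
Back-substitute: b = ∂z/∂y = -0.002057.
Steepest decrease is along −∇f: components (+0.008286 E, +0.002057 N).
Azimuth = atan2(+0.008286, +0.002057) = 76.1° ≈ 076°.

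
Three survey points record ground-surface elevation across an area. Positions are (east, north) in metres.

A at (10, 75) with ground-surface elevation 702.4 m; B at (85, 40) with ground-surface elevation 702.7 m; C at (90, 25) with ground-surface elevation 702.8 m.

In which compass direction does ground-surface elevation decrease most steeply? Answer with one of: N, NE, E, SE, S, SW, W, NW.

Taking A as reference: B−A = (75, -35, +0.3); C−A = (80, -50, +0.4).
Determinant of the coordinate differences = 75·(-50) − 80·(-35) = -950.
∂z/∂x = [(+0.3)·(-50) − (+0.4)·(-35)] / -950 = +0.001053
∂z/∂y = [75·(+0.4) − 80·(+0.3)] / -950 = -0.006316
Steepest decrease is along −∇f = (-0.001053 E, +0.006316 N) → north.

N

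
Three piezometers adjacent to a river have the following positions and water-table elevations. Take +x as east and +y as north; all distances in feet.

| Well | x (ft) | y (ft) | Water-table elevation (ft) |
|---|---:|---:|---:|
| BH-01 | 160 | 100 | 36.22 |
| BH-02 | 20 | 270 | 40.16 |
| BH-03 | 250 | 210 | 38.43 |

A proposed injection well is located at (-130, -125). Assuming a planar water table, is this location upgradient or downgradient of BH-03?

With h = a·x + b·y + c and BH-01 as origin, the differences give:
  (-140)·a + 170·b = +3.94
  90·a + 110·b = +2.21
Eliminate b (×110 and ×170, subtract): -30700·a = 57.700 → a = ∂h/∂x = -0.001879
Back-substitute: b = ∂h/∂y = +0.02163.
Head at (-130, -125) = 36.22 + (-0.001879)·(-290) + (+0.02163)·(-225) = 31.90 ft.
That is lower than the 38.43 ft at BH-03, so the point is downgradient.

downgradient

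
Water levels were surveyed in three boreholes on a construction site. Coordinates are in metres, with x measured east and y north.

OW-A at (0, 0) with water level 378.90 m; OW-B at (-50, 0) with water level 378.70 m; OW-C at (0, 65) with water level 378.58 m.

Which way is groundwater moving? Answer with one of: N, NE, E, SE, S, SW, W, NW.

∂h/∂x = (378.70 − 378.90) / (-50 − 0) = +0.004000
∂h/∂y = (378.58 − 378.90) / (65 − 0) = -0.004923
Flow = −∇h = (-0.004000 east, +0.004923 north), which points northwest.

NW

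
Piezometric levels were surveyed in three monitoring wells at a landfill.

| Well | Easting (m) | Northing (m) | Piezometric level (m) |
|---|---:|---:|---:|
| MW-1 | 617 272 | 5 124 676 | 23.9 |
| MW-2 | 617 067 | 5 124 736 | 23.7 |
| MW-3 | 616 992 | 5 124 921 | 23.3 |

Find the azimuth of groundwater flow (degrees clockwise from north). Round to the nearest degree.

Taking MW-1 as reference: MW-2−MW-1 = (-205, 60, -0.2); MW-3−MW-1 = (-280, 245, -0.6).
Solve a·Δx + b·Δy = Δh: det = (-205)·245 − (-280)·60 = -33425.
∂h/∂x = [(-0.2)·245 − (-0.6)·60] / -33425 = +0.0003889
∂h/∂y = [(-205)·(-0.6) − (-280)·(-0.2)] / -33425 = -0.002004
Flow direction (−∇h) has components (-0.0003889 E, +0.002004 N).
Azimuth = atan2(E, N) = atan2(-0.0003889, +0.002004) = 349.0° ≈ 349°.

349°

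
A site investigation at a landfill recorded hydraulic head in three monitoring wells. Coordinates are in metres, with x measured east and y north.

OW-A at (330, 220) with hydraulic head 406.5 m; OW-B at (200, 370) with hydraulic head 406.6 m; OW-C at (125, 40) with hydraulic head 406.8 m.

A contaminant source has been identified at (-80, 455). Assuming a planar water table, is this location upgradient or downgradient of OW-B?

upgradient

Differences from OW-A: to OW-B (Δx, Δy, Δh) = (-130, 150, +0.1); to OW-C = (-205, -180, +0.3).
Solve a·Δx + b·Δy = Δh: det = (-130)·(-180) − (-205)·150 = 54150.
∂h/∂x = [(+0.1)·(-180) − (+0.3)·150] / 54150 = -0.001163
∂h/∂y = [(-130)·(+0.3) − (-205)·(+0.1)] / 54150 = -0.0003416
Head at (-80, 455) = 406.5 + (-0.001163)·(-410) + (-0.0003416)·(235) = 406.90 m.
That is higher than the 406.6 m at OW-B, so the point is upgradient.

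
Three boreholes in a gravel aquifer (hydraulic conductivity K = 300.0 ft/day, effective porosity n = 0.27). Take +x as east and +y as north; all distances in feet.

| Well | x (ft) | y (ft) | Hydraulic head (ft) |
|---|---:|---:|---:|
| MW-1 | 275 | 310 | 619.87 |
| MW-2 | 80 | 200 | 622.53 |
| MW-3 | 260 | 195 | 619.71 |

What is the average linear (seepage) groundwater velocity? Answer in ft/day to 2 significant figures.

Differences from MW-1: to MW-2 (Δx, Δy, Δh) = (-195, -110, +2.66); to MW-3 = (-15, -115, -0.16).
Determinant of the coordinate differences = (-195)·(-115) − (-15)·(-110) = 20775.
∂h/∂x = [(+2.66)·(-115) − (-0.16)·(-110)] / 20775 = -0.01557
∂h/∂y = [(-195)·(-0.16) − (-15)·(+2.66)] / 20775 = +0.003422
|∇h| = √(-0.01557² + 0.003422²) = 0.01594
Seepage velocity v = K·i/n = 300.0 × 0.01594 / 0.27 = 17.71 ft/day.

18 ft/day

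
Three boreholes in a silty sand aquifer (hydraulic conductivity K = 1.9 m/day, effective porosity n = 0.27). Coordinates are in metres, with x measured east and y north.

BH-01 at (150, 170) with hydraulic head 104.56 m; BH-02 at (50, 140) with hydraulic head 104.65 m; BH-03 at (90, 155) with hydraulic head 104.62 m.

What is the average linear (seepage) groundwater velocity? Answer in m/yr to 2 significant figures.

6.4 m/yr

Taking BH-01 as reference: BH-02−BH-01 = (-100, -30, +0.09); BH-03−BH-01 = (-60, -15, +0.06).
Solve a·Δx + b·Δy = Δh: det = (-100)·(-15) − (-60)·(-30) = -300.
∂h/∂x = [(+0.09)·(-15) − (+0.06)·(-30)] / -300 = -0.001500
∂h/∂y = [(-100)·(+0.06) − (-60)·(+0.09)] / -300 = +0.002000
|∇h| = √(-0.001500² + 0.002000²) = 0.0025
Seepage velocity v = K·i/n = 1.9 × 0.0025 / 0.27 = 0.01759 m/day = 6.425 m/yr.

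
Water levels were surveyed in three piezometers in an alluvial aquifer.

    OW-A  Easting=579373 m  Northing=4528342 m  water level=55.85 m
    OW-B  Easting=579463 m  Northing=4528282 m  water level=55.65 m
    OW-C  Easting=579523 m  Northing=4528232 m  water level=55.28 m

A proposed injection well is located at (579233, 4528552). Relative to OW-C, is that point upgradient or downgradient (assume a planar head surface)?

With h = a·x + b·y + c and OW-A as origin, the differences give:
  90·a + (-60)·b = -0.20
  150·a + (-110)·b = -0.57
Eliminate b (×(-110) and ×(-60), subtract): -900·a = -12.200 → a = ∂h/∂x = +0.01356
Back-substitute: b = ∂h/∂y = +0.02367.
Head at (579233, 4528552) = 55.85 + (+0.01356)·(-140) + (+0.02367)·(210) = 58.92 m.
That is higher than the 55.28 m at OW-C, so the point is upgradient.

upgradient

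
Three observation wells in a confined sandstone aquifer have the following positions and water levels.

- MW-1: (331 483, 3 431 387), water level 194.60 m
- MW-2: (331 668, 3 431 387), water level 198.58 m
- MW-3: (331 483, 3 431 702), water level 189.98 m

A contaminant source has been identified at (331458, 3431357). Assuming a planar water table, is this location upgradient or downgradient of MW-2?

downgradient

∂h/∂x = (198.58 − 194.60) / (331668 − 331483) = +0.02151
∂h/∂y = (189.98 − 194.60) / (3431702 − 3431387) = -0.01467
Head at (331458, 3431357) = 194.60 + (+0.02151)·(-25) + (-0.01467)·(-30) = 194.50 m.
That is lower than the 198.58 m at MW-2, so the point is downgradient.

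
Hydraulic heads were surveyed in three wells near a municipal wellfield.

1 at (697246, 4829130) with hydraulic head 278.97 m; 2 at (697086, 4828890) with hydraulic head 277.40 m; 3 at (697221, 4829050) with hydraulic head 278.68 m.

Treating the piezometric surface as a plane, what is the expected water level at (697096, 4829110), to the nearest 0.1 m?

277.7 m

Differences from 1: to 2 (Δx, Δy, Δh) = (-160, -240, -1.57); to 3 = (-25, -80, -0.29).
Solve a·Δx + b·Δy = Δh: det = (-160)·(-80) − (-25)·(-240) = 6800.
∂h/∂x = [(-1.57)·(-80) − (-0.29)·(-240)] / 6800 = +0.008235
∂h/∂y = [(-160)·(-0.29) − (-25)·(-1.57)] / 6800 = +0.001051
h(697096, 4829110) = 278.97 + (+0.008235)·(-150) + (+0.001051)·(-20) = 278.97 -1.235 -0.021 = 277.714 m.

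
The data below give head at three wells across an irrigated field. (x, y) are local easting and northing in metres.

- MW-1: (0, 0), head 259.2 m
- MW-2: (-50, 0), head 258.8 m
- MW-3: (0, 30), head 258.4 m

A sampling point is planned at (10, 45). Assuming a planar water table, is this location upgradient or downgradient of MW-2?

downgradient

∂h/∂x = (258.8 − 259.2) / (-50 − 0) = +0.008000
∂h/∂y = (258.4 − 259.2) / (30 − 0) = -0.02667
Head at (10, 45) = 259.2 + (+0.008000)·(10) + (-0.02667)·(45) = 258.08 m.
That is lower than the 258.8 m at MW-2, so the point is downgradient.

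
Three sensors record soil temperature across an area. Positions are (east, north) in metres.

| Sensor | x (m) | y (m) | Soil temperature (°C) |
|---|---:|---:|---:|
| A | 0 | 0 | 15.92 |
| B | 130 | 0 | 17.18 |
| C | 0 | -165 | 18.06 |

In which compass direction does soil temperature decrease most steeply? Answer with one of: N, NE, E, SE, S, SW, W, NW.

∂T/∂x = (17.18 − 15.92) / (130 − 0) = +0.009692
∂T/∂y = (18.06 − 15.92) / (-165 − 0) = -0.01297
Steepest decrease is along −∇f = (-0.009692 E, +0.01297 N) → northwest.

NW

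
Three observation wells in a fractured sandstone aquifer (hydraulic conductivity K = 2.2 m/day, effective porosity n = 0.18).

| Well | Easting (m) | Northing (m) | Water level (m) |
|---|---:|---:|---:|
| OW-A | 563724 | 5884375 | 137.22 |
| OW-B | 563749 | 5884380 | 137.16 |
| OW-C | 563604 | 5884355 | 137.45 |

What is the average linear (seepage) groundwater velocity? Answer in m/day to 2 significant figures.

0.18 m/day

Taking OW-A as reference: OW-B−OW-A = (25, 5, -0.06); OW-C−OW-A = (-120, -20, +0.23).
Solve a·Δx + b·Δy = Δh: det = 25·(-20) − (-120)·5 = 100.
∂h/∂x = [(-0.06)·(-20) − (+0.23)·5] / 100 = +0.0005000
∂h/∂y = [25·(+0.23) − (-120)·(-0.06)] / 100 = -0.01450
|∇h| = √(0.0005000² + -0.01450²) = 0.01451
Seepage velocity v = K·i/n = 2.2 × 0.01451 / 0.18 = 0.1773 m/day.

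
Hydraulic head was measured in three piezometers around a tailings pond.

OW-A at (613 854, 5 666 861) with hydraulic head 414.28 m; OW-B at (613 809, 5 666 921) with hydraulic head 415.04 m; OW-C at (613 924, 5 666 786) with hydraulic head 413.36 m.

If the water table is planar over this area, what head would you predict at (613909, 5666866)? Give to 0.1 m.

With h = a·x + b·y + c and OW-A as origin, the differences give:
  (-45)·a + 60·b = +0.76
  70·a + (-75)·b = -0.92
Eliminate b (×(-75) and ×60, subtract): -825·a = -1.800 → a = ∂h/∂x = +0.002182
Back-substitute: b = ∂h/∂y = +0.01430.
h(613909, 5666866) = 414.28 + (+0.002182)·(55) + (+0.01430)·(5) = 414.28 +0.120 +0.072 = 414.472 m.

414.5 m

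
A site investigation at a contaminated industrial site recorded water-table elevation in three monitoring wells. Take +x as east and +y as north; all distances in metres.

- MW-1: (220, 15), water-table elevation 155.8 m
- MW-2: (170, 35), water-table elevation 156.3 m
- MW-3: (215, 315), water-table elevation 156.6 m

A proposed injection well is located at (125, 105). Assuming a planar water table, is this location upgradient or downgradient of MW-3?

upgradient

With h = a·x + b·y + c and MW-1 as origin, the differences give:
  (-50)·a + 20·b = +0.5
  (-5)·a + 300·b = +0.8
Eliminate b (×300 and ×20, subtract): -14900·a = 134.00 → a = ∂h/∂x = -0.008993
Back-substitute: b = ∂h/∂y = +0.002517.
Head at (125, 105) = 155.8 + (-0.008993)·(-95) + (+0.002517)·(90) = 156.88 m.
That is higher than the 156.6 m at MW-3, so the point is upgradient.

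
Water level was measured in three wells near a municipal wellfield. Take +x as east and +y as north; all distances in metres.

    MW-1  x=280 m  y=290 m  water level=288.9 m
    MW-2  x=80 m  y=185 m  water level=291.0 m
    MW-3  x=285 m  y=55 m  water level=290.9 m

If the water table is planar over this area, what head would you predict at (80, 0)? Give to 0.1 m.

Taking MW-1 as reference: MW-2−MW-1 = (-200, -105, +2.1); MW-3−MW-1 = (5, -235, +2.0).
Solve a·Δx + b·Δy = Δh: det = (-200)·(-235) − 5·(-105) = 47525.
∂h/∂x = [(+2.1)·(-235) − (+2.0)·(-105)] / 47525 = -0.005965
∂h/∂y = [(-200)·(+2.0) − 5·(+2.1)] / 47525 = -0.008638
h(80, 0) = 288.9 + (-0.005965)·(-200) + (-0.008638)·(-290) = 288.9 +1.193 +2.505 = 292.598 m.

292.6 m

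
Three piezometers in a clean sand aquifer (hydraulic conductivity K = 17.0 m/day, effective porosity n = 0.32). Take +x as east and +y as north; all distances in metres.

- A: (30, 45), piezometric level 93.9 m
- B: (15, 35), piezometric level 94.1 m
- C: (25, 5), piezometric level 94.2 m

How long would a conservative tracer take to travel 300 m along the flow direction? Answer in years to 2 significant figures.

With h = a·x + b·y + c and A as origin, the differences give:
  (-15)·a + (-10)·b = +0.2
  (-5)·a + (-40)·b = +0.3
Eliminate b (×(-40) and ×(-10), subtract): 550·a = -5.00 → a = ∂h/∂x = -0.009091
Back-substitute: b = ∂h/∂y = -0.006364.
|∇h| = √(-0.009091² + -0.006364²) = 0.0111
Seepage velocity v = K·i/n = 17.0 × 0.0111 / 0.32 = 0.5897 m/day.
t = 300 / 0.5897 = 508.7 days = 1.39 years.

1.4 years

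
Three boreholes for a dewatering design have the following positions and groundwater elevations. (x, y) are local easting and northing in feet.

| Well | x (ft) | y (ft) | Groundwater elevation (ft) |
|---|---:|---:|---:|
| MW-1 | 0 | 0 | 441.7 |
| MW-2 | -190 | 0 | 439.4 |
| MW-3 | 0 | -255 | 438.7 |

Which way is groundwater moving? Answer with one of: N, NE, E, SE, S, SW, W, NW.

∂h/∂x = (439.4 − 441.7) / (-190 − 0) = +0.01211
∂h/∂y = (438.7 − 441.7) / (-255 − 0) = +0.01176
Flow = −∇h = (-0.01211 east, -0.01176 north), which points southwest.

SW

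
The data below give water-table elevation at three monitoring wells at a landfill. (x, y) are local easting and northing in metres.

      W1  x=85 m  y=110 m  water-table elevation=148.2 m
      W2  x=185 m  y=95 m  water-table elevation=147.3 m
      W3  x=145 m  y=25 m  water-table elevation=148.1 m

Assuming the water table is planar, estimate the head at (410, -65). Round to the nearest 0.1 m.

Differences from W1: to W2 (Δx, Δy, Δh) = (100, -15, -0.9); to W3 = (60, -85, -0.1).
Determinant of the coordinate differences = 100·(-85) − 60·(-15) = -7600.
∂h/∂x = [(-0.9)·(-85) − (-0.1)·(-15)] / -7600 = -0.009868
∂h/∂y = [100·(-0.1) − 60·(-0.9)] / -7600 = -0.005789
h(410, -65) = 148.2 + (-0.009868)·(325) + (-0.005789)·(-175) = 148.2 -3.207 +1.013 = 146.006 m.

146.0 m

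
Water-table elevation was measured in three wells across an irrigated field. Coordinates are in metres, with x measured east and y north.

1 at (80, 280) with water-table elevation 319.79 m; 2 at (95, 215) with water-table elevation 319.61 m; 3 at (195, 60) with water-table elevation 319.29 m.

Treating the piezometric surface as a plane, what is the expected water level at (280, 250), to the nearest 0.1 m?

320.0 m

Three-point gradient (reference 1): Δ to 2 = (15, -65, -0.18), Δ to 3 = (115, -220, -0.50).
∂h/∂x = +0.001701, ∂h/∂y = +0.003162 (det = 4175).
h(280, 250) = 319.79 + (+0.001701)·(200) + (+0.003162)·(-30) = 319.79 +0.340 -0.095 = 320.035 m.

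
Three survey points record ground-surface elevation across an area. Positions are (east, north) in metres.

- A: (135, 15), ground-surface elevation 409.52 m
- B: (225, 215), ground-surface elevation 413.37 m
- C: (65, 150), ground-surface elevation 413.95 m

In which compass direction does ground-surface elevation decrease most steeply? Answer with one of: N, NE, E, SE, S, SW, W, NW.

Three-point gradient (reference A): Δ to B = (90, 200, +3.85), Δ to C = (-70, 135, +4.43).
∂z/∂x = -0.01401, ∂z/∂y = +0.02555 (det = 26150).
Steepest decrease is along −∇f = (+0.01401 E, -0.02555 N) → southeast.

SE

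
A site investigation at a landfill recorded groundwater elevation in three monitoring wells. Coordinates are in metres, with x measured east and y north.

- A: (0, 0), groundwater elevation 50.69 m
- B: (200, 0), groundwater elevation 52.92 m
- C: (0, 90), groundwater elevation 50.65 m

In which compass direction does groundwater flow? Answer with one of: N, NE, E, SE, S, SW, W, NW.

W

∂h/∂x = (52.92 − 50.69) / (200 − 0) = +0.01115
∂h/∂y = (50.65 − 50.69) / (90 − 0) = -0.0004444
Flow = −∇h = (-0.01115 east, +0.0004444 north), which points west.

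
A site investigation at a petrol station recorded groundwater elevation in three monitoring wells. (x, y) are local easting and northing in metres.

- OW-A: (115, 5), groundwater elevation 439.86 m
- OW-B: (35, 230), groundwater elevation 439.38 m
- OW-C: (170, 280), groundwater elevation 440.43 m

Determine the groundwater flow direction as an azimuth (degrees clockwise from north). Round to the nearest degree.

266°

Taking OW-A as reference: OW-B−OW-A = (-80, 225, -0.48); OW-C−OW-A = (55, 275, +0.57).
Solve a·Δx + b·Δy = Δh: det = (-80)·275 − 55·225 = -34375.
∂h/∂x = [(-0.48)·275 − (+0.57)·225] / -34375 = +0.007571
∂h/∂y = [(-80)·(+0.57) − 55·(-0.48)] / -34375 = +0.0005585
Flow direction (−∇h) has components (-0.007571 E, -0.0005585 N).
Azimuth = atan2(E, N) = atan2(-0.007571, -0.0005585) = 265.8° ≈ 266°.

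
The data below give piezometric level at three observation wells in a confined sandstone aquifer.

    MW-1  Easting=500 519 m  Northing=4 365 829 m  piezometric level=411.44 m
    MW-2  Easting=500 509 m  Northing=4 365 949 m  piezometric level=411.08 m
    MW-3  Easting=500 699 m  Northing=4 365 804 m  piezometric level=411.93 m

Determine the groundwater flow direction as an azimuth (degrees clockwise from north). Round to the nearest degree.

Differences from MW-1: to MW-2 (Δx, Δy, Δh) = (-10, 120, -0.36); to MW-3 = (180, -25, +0.49).
Solve a·Δx + b·Δy = Δh: det = (-10)·(-25) − 180·120 = -21350.
∂h/∂x = [(-0.36)·(-25) − (+0.49)·120] / -21350 = +0.002333
∂h/∂y = [(-10)·(+0.49) − 180·(-0.36)] / -21350 = -0.002806
Flow direction (−∇h) has components (-0.002333 E, +0.002806 N).
Azimuth = atan2(E, N) = atan2(-0.002333, +0.002806) = 320.3° ≈ 320°.

320°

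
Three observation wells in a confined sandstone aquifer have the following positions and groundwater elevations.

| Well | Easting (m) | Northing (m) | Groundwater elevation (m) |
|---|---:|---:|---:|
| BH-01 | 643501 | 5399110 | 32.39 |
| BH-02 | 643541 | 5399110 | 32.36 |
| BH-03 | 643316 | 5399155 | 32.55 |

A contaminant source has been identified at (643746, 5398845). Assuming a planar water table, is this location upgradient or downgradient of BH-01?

With h = a·x + b·y + c and BH-01 as origin, the differences give:
  40·a + 0·b = -0.03
  (-185)·a + 45·b = +0.16
Eliminate b (×45 and ×0, subtract): 1800·a = -1.350 → a = ∂h/∂x = -0.0007500
Back-substitute: b = ∂h/∂y = +0.0004722.
Head at (643746, 5398845) = 32.39 + (-0.0007500)·(245) + (+0.0004722)·(-265) = 32.08 m.
That is lower than the 32.39 m at BH-01, so the point is downgradient.

downgradient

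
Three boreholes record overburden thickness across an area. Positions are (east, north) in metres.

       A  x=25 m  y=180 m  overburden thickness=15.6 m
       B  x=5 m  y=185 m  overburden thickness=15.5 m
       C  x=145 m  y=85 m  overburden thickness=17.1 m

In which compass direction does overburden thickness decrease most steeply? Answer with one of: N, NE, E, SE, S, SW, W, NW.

N

Taking A as reference: B−A = (-20, 5, -0.1); C−A = (120, -95, +1.5).
Solve a·Δx + b·Δy = Δd: det = (-20)·(-95) − 120·5 = 1300.
∂d/∂x = [(-0.1)·(-95) − (+1.5)·5] / 1300 = +0.001538
∂d/∂y = [(-20)·(+1.5) − 120·(-0.1)] / 1300 = -0.01385
Steepest decrease is along −∇f = (-0.001538 E, +0.01385 N) → north.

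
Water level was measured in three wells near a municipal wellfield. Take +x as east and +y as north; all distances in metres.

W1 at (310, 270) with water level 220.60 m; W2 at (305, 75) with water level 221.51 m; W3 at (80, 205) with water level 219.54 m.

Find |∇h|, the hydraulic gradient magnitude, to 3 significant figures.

0.00767

Three-point gradient (reference W1): Δ to W2 = (-5, -195, +0.91), Δ to W3 = (-230, -65, -1.06).
∂h/∂x = +0.005971, ∂h/∂y = -0.004820 (det = -44525).
|∇h| = √(0.005971² + -0.004820²) = 0.007674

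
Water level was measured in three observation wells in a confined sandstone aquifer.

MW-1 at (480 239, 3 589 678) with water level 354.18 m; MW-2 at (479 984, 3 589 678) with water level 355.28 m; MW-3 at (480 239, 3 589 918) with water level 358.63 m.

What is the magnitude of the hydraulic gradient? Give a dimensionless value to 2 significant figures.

∂h/∂x = (355.28 − 354.18) / (479984 − 480239) = -0.004314
∂h/∂y = (358.63 − 354.18) / (3589918 − 3589678) = +0.01854
|∇h| = √(-0.004314² + 0.01854²) = 0.01904

0.019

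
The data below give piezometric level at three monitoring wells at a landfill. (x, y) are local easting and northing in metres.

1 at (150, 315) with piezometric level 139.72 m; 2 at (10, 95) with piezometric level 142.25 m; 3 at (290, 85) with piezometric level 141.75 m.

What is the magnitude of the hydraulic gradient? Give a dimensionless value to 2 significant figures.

Taking 1 as reference: 2−1 = (-140, -220, +2.53); 3−1 = (140, -230, +2.03).
Determinant of the coordinate differences = (-140)·(-230) − 140·(-220) = 63000.
∂h/∂x = [(+2.53)·(-230) − (+2.03)·(-220)] / 63000 = -0.002148
∂h/∂y = [(-140)·(+2.03) − 140·(+2.53)] / 63000 = -0.01013
|∇h| = √(-0.002148² + -0.01013²) = 0.01036

0.010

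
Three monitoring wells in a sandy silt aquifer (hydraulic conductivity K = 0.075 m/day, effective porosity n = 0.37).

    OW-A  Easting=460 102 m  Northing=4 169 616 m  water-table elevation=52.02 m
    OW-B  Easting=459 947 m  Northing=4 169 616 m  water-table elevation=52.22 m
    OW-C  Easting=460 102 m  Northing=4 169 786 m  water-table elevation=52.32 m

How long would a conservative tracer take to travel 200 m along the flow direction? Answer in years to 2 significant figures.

∂h/∂x = (52.22 − 52.02) / (459947 − 460102) = -0.001290
∂h/∂y = (52.32 − 52.02) / (4169786 − 4169616) = +0.001765
|∇h| = √(-0.001290² + 0.001765²) = 0.002186
Seepage velocity v = K·i/n = 0.075 × 0.002186 / 0.37 = 0.0004431 m/day.
t = 200 / 0.0004431 = 4.514e+05 days = 1.24e+03 years.

1200 years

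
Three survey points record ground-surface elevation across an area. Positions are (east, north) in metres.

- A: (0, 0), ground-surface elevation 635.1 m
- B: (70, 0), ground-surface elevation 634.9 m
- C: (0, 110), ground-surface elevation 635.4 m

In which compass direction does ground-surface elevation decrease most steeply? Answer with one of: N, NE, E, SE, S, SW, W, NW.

SE

∂z/∂x = (634.9 − 635.1) / (70 − 0) = -0.002857
∂z/∂y = (635.4 − 635.1) / (110 − 0) = +0.002727
Steepest decrease is along −∇f = (+0.002857 E, -0.002727 N) → southeast.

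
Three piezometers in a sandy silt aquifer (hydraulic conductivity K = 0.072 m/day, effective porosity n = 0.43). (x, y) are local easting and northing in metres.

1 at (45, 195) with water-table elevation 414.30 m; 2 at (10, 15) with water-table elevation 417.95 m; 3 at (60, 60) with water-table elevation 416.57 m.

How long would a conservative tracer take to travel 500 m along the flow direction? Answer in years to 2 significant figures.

With h = a·x + b·y + c and 1 as origin, the differences give:
  (-35)·a + (-180)·b = +3.65
  15·a + (-135)·b = +2.27
Eliminate b (×(-135) and ×(-180), subtract): 7425·a = -84.150 → a = ∂h/∂x = -0.01133
Back-substitute: b = ∂h/∂y = -0.01807.
|∇h| = √(-0.01133² + -0.01807²) = 0.02133
Seepage velocity v = K·i/n = 0.072 × 0.02133 / 0.43 = 0.003572 m/day.
t = 500 / 0.003572 = 1.4e+05 days = 383 years.

380 years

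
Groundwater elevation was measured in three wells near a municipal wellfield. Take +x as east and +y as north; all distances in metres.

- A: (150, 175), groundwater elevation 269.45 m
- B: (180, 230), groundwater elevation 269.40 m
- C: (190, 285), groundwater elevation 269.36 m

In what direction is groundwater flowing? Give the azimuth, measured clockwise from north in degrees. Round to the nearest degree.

Three-point gradient (reference A): Δ to B = (30, 55, -0.05), Δ to C = (40, 110, -0.09).
∂h/∂x = -0.0005000, ∂h/∂y = -0.0006364 (det = 1100).
Flow direction (−∇h) has components (+0.0005000 E, +0.0006364 N).
Azimuth = atan2(E, N) = atan2(+0.0005000, +0.0006364) = 38.2° ≈ 038°.

038°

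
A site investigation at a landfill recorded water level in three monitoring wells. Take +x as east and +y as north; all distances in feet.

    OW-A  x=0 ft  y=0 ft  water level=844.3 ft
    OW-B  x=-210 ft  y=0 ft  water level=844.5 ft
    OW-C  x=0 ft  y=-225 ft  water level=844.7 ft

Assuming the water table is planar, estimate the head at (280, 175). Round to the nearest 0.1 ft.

843.7 ft

∂h/∂x = (844.5 − 844.3) / (-210 − 0) = -0.0009524
∂h/∂y = (844.7 − 844.3) / (-225 − 0) = -0.001778
h(280, 175) = 844.3 + (-0.0009524)·(280) + (-0.001778)·(175) = 844.3 -0.267 -0.311 = 843.722 ft.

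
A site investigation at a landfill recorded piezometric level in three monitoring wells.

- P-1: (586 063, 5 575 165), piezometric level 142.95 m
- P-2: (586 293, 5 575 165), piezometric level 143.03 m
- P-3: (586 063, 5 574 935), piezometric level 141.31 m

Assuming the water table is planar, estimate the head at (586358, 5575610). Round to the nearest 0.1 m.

∂h/∂x = (143.03 − 142.95) / (586293 − 586063) = +0.0003478
∂h/∂y = (141.31 − 142.95) / (5574935 − 5575165) = +0.007130
h(586358, 5575610) = 142.95 + (+0.0003478)·(295) + (+0.007130)·(445) = 142.95 +0.103 +3.173 = 146.226 m.

146.2 m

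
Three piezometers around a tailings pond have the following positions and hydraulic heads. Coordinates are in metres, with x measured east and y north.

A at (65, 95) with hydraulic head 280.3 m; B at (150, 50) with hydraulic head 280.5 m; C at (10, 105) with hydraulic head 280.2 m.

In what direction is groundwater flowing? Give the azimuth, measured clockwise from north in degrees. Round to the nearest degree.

315°

Differences from A: to B (Δx, Δy, Δh) = (85, -45, +0.2); to C = (-55, 10, -0.1).
Solve a·Δx + b·Δy = Δh: det = 85·10 − (-55)·(-45) = -1625.
∂h/∂x = [(+0.2)·10 − (-0.1)·(-45)] / -1625 = +0.001538
∂h/∂y = [85·(-0.1) − (-55)·(+0.2)] / -1625 = -0.001538
Flow direction (−∇h) has components (-0.001538 E, +0.001538 N).
Azimuth = atan2(E, N) = atan2(-0.001538, +0.001538) = 315.0° ≈ 315°.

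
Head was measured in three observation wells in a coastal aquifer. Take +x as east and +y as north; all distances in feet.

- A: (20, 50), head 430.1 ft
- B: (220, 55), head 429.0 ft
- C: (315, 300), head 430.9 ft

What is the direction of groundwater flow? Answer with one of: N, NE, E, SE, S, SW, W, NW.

SE

Three-point gradient (reference A): Δ to B = (200, 5, -1.1), Δ to C = (295, 250, +0.8).
∂h/∂x = -0.005750, ∂h/∂y = +0.009985 (det = 48525).
Flow = −∇h = (+0.005750 east, -0.009985 north), which points southeast.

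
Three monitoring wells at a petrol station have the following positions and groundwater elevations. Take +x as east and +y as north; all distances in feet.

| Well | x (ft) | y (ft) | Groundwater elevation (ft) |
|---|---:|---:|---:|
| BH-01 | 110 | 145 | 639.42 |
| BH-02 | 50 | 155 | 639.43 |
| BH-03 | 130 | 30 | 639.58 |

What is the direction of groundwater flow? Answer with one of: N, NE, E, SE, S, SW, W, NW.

N

Taking BH-01 as reference: BH-02−BH-01 = (-60, 10, +0.01); BH-03−BH-01 = (20, -115, +0.16).
Solve a·Δx + b·Δy = Δh: det = (-60)·(-115) − 20·10 = 6700.
∂h/∂x = [(+0.01)·(-115) − (+0.16)·10] / 6700 = -0.0004104
∂h/∂y = [(-60)·(+0.16) − 20·(+0.01)] / 6700 = -0.001463
Flow = −∇h = (+0.0004104 east, +0.001463 north), which points north.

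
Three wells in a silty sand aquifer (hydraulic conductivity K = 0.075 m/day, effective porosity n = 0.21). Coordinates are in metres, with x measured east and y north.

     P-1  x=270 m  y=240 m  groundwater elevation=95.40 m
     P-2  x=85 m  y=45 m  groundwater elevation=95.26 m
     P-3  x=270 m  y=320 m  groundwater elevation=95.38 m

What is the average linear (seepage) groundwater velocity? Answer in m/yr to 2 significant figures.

0.14 m/yr

Differences from P-1: to P-2 (Δx, Δy, Δh) = (-185, -195, -0.14); to P-3 = (0, 80, -0.02).
Solve a·Δx + b·Δy = Δh: det = (-185)·80 − 0·(-195) = -14800.
∂h/∂x = [(-0.14)·80 − (-0.02)·(-195)] / -14800 = +0.001020
∂h/∂y = [(-185)·(-0.02) − 0·(-0.14)] / -14800 = -0.0002500
|∇h| = √(0.001020² + -0.0002500²) = 0.00105
Seepage velocity v = K·i/n = 0.075 × 0.00105 / 0.21 = 0.000375 m/day = 0.137 m/yr.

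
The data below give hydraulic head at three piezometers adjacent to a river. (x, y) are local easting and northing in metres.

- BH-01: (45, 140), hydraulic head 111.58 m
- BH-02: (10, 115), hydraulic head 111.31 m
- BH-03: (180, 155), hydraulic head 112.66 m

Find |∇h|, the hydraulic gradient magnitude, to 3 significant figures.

0.00807

Taking BH-01 as reference: BH-02−BH-01 = (-35, -25, -0.27); BH-03−BH-01 = (135, 15, +1.08).
Solve a·Δx + b·Δy = Δh: det = (-35)·15 − 135·(-25) = 2850.
∂h/∂x = [(-0.27)·15 − (+1.08)·(-25)] / 2850 = +0.008053
∂h/∂y = [(-35)·(+1.08) − 135·(-0.27)] / 2850 = -0.0004737
|∇h| = √(0.008053² + -0.0004737²) = 0.008067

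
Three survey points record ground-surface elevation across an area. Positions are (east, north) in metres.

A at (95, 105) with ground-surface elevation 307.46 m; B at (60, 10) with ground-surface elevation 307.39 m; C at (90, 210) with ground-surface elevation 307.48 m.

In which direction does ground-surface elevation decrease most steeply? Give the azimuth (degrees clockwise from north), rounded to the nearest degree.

259°

Differences from A: to B (Δx, Δy, Δh) = (-35, -95, -0.07); to C = (-5, 105, +0.02).
Solve a·Δx + b·Δy = Δz: det = (-35)·105 − (-5)·(-95) = -4150.
∂z/∂x = [(-0.07)·105 − (+0.02)·(-95)] / -4150 = +0.001313
∂z/∂y = [(-35)·(+0.02) − (-5)·(-0.07)] / -4150 = +0.0002530
Steepest decrease is along −∇f: components (-0.001313 E, -0.0002530 N).
Azimuth = atan2(-0.001313, -0.0002530) = 259.1° ≈ 259°.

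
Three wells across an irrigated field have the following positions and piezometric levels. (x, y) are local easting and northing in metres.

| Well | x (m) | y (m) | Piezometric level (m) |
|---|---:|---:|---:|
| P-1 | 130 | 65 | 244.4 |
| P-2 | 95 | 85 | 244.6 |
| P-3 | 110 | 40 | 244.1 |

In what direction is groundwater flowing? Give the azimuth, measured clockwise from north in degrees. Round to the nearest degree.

184°

With h = a·x + b·y + c and P-1 as origin, the differences give:
  (-35)·a + 20·b = +0.2
  (-20)·a + (-25)·b = -0.3
Eliminate b (×(-25) and ×20, subtract): 1275·a = 1.00 → a = ∂h/∂x = +0.0007843
Back-substitute: b = ∂h/∂y = +0.01137.
Flow direction (−∇h) has components (-0.0007843 E, -0.01137 N).
Azimuth = atan2(E, N) = atan2(-0.0007843, -0.01137) = 183.9° ≈ 184°.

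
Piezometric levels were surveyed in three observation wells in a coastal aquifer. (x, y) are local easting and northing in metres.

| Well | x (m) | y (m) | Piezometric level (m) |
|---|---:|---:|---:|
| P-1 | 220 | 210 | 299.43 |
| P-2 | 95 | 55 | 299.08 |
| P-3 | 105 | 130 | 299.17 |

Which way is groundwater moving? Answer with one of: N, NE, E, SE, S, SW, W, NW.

Three-point gradient (reference P-1): Δ to P-2 = (-125, -155, -0.35), Δ to P-3 = (-115, -80, -0.26).
∂h/∂x = +0.001572, ∂h/∂y = +0.0009904 (det = -7825).
Flow = −∇h = (-0.001572 east, -0.0009904 north), which points southwest.

SW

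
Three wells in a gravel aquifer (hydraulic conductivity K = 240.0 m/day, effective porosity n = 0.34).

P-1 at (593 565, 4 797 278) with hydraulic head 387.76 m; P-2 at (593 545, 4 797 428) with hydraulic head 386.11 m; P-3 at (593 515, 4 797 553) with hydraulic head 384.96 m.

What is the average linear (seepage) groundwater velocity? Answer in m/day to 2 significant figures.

15 m/day

Differences from P-1: to P-2 (Δx, Δy, Δh) = (-20, 150, -1.65); to P-3 = (-50, 275, -2.80).
Solve a·Δx + b·Δy = Δh: det = (-20)·275 − (-50)·150 = 2000.
∂h/∂x = [(-1.65)·275 − (-2.80)·150] / 2000 = -0.01687
∂h/∂y = [(-20)·(-2.80) − (-50)·(-1.65)] / 2000 = -0.01325
|∇h| = √(-0.01687² + -0.01325²) = 0.02145
Seepage velocity v = K·i/n = 240.0 × 0.02145 / 0.34 = 15.14 m/day.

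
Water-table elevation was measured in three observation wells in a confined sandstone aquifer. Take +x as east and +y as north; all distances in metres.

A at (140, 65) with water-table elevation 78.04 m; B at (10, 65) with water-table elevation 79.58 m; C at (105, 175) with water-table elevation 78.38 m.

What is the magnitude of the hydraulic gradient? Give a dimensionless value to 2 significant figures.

Taking A as reference: B−A = (-130, 0, +1.54); C−A = (-35, 110, +0.34).
Determinant of the coordinate differences = (-130)·110 − (-35)·0 = -14300.
∂h/∂x = [(+1.54)·110 − (+0.34)·0] / -14300 = -0.01185
∂h/∂y = [(-130)·(+0.34) − (-35)·(+1.54)] / -14300 = -0.0006783
|∇h| = √(-0.01185² + -0.0006783²) = 0.01187

0.012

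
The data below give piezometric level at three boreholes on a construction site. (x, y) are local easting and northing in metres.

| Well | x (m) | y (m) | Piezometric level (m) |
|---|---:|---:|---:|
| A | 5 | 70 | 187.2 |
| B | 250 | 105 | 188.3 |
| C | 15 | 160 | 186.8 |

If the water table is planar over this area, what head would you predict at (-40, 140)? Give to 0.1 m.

186.6 m

Taking A as reference: B−A = (245, 35, +1.1); C−A = (10, 90, -0.4).
Solve a·Δx + b·Δy = Δh: det = 245·90 − 10·35 = 21700.
∂h/∂x = [(+1.1)·90 − (-0.4)·35] / 21700 = +0.005207
∂h/∂y = [245·(-0.4) − 10·(+1.1)] / 21700 = -0.005023
h(-40, 140) = 187.2 + (+0.005207)·(-45) + (-0.005023)·(70) = 187.2 -0.234 -0.352 = 186.614 m.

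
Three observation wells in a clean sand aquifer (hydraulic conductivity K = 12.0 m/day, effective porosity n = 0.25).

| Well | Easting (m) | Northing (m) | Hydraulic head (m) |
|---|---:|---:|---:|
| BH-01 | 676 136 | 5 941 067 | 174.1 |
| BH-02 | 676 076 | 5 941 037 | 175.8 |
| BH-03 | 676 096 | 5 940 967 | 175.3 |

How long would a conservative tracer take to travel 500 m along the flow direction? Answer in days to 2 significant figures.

370 days

Taking BH-01 as reference: BH-02−BH-01 = (-60, -30, +1.7); BH-03−BH-01 = (-40, -100, +1.2).
Solve a·Δx + b·Δy = Δh: det = (-60)·(-100) − (-40)·(-30) = 4800.
∂h/∂x = [(+1.7)·(-100) − (+1.2)·(-30)] / 4800 = -0.02792
∂h/∂y = [(-60)·(+1.2) − (-40)·(+1.7)] / 4800 = -0.0008333
|∇h| = √(-0.02792² + -0.0008333²) = 0.02793
Seepage velocity v = K·i/n = 12.0 × 0.02793 / 0.25 = 1.341 m/day.
t = 500 / 1.341 = 372.9 days.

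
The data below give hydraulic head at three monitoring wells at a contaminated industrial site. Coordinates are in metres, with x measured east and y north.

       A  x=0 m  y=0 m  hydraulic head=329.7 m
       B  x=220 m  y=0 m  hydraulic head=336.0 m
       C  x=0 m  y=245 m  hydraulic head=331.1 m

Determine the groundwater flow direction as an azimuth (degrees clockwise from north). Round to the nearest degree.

∂h/∂x = (336.0 − 329.7) / (220 − 0) = +0.02864
∂h/∂y = (331.1 − 329.7) / (245 − 0) = +0.005714
Flow direction (−∇h) has components (-0.02864 E, -0.005714 N).
Azimuth = atan2(E, N) = atan2(-0.02864, -0.005714) = 258.7° ≈ 259°.

259°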